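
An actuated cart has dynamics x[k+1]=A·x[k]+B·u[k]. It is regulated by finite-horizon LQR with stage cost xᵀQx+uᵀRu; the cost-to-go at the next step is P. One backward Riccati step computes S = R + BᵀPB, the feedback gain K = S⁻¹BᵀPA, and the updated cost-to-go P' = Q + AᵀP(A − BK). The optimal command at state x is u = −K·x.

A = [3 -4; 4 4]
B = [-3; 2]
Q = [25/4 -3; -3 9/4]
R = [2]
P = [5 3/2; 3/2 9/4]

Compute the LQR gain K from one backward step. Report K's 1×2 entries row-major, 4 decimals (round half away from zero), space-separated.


BᵀP = [-12.0000 0.0000]
S = R + BᵀPB = [2] + [36.0000] = [38.0000]
BᵀPA = [-36.0000 48.0000]
K = S⁻¹·BᵀPA = [-0.9474 1.2632]
A−BK = [0.1579 -0.2105; 5.8947 1.4737]
AᵀP(A−BK) = [82.8947 15.4737; 15.4737 7.3684]
P' = Q + AᵀP(A−BK) = [89.1447 12.4737; 12.4737 9.6184]
tr(P') = 98.7632

-0.9474 1.2632


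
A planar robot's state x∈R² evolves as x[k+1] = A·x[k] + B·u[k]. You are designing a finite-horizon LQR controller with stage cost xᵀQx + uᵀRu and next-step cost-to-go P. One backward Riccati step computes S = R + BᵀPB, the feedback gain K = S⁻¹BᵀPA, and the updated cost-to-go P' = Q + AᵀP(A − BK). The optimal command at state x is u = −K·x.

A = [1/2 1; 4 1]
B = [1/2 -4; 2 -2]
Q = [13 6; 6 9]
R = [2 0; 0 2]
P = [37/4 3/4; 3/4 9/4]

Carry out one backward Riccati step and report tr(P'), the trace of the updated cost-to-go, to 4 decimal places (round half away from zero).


29.0767

BᵀP = [6.1250 4.8750; -38.5000 -7.5000]
S = R + BᵀPB = [2 0; 0 2] + [12.8125 -34.2500; -34.2500 169.0000] = [14.8125 -34.2500; -34.2500 171.0000]
BᵀPA = [22.5625 11.0000; -49.2500 -46.0000]
K = S⁻¹·BᵀPA = [1.5967 0.2247; 0.0318 -0.2240]
A−BK = [-0.1712 -0.0084; 0.8701 0.1027]
AᵀP(A−BK) = [6.8523 0.8988; 0.8988 0.2244]
P' = Q + AᵀP(A−BK) = [19.8523 6.8988; 6.8988 9.2244]
tr(P') = 29.0767


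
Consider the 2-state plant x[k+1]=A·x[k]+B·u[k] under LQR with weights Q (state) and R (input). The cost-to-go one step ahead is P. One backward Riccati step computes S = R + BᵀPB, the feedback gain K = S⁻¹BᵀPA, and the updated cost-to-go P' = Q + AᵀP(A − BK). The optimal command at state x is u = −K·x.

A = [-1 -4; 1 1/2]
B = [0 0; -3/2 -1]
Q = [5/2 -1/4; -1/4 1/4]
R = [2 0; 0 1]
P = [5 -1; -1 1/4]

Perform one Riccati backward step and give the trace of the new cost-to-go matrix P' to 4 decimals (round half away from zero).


BᵀP = [1.5000 -0.3750; 1.0000 -0.2500]
S = R + BᵀPB = [2 0; 0 1] + [0.5625 0.3750; 0.3750 0.2500] = [2.5625 0.3750; 0.3750 1.2500]
BᵀPA = [-1.8750 -6.1875; -1.2500 -4.1250]
K = S⁻¹·BᵀPA = [-0.6122 -2.0204; -0.8163 -2.6939]
A−BK = [-1.0000 -4.0000; -0.7347 -5.2245]
AᵀP(A−BK) = [5.0816 17.4694; 17.4694 60.4490]
P' = Q + AᵀP(A−BK) = [7.5816 17.2194; 17.2194 60.6990]
tr(P') = 68.2806

68.2806


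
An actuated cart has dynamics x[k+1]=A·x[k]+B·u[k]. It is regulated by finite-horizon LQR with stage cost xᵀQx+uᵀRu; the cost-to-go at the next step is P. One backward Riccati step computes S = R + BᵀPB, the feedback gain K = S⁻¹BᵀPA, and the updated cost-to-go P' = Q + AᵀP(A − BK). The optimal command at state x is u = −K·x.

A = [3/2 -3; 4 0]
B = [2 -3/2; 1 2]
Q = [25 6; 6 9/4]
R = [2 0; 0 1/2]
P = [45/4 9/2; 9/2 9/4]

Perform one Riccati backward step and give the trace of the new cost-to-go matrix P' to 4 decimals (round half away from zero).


BᵀP = [27.0000 11.2500; -7.8750 -2.2500]
S = R + BᵀPB = [2 0; 0 1/2] + [65.2500 -18.0000; -18.0000 7.3125] = [67.2500 -18.0000; -18.0000 7.8125]
BᵀPA = [85.5000 -81.0000; -20.8125 23.6250]
K = S⁻¹·BᵀPA = [1.4566 -1.0306; 0.6920 0.6494]
A−BK = [-0.3752 0.0354; 1.1594 -0.2681]
AᵀP(A−BK) = [5.1759 -2.9893; -2.9893 2.4258]
P' = Q + AᵀP(A−BK) = [30.1759 3.0107; 3.0107 4.6758]
tr(P') = 34.8517

34.8517


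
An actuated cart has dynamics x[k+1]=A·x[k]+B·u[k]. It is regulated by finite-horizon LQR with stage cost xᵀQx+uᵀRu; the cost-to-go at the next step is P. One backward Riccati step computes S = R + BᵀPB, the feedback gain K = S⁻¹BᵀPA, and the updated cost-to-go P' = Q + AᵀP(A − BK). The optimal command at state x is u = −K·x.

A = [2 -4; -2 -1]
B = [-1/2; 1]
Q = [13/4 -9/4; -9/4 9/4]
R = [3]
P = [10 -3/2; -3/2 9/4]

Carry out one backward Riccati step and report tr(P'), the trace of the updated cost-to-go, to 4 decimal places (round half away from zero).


120.5338

BᵀP = [-6.5000 3.0000]
S = R + BᵀPB = [3] + [6.2500] = [9.2500]
BᵀPA = [-19.0000 23.0000]
K = S⁻¹·BᵀPA = [-2.0541 2.4865]
A−BK = [0.9730 -2.7568; 0.0541 -3.4865]
AᵀP(A−BK) = [21.9730 -37.2568; -37.2568 93.0608]
P' = Q + AᵀP(A−BK) = [25.2230 -39.5068; -39.5068 95.3108]
tr(P') = 120.5338


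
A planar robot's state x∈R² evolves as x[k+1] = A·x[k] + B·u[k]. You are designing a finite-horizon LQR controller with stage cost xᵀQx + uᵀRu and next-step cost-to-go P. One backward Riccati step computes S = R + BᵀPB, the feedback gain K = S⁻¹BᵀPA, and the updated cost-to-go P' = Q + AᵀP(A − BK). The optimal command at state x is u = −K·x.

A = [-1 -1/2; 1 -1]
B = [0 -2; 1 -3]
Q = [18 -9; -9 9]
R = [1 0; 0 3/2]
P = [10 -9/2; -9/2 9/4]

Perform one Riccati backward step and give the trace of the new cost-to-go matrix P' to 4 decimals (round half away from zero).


31.6351

BᵀP = [-4.5000 2.2500; -6.5000 2.2500]
S = R + BᵀPB = [1 0; 0 3/2] + [2.2500 2.2500; 2.2500 6.2500] = [3.2500 2.2500; 2.2500 7.7500]
BᵀPA = [6.7500 0.0000; 8.7500 1.0000]
K = S⁻¹·BᵀPA = [1.6211 -0.1118; 0.6584 0.1615]
A−BK = [0.3168 -0.1770; 1.3540 -0.4037]
AᵀP(A−BK) = [4.5466 -0.1584; -0.1584 0.0885]
P' = Q + AᵀP(A−BK) = [22.5466 -9.1584; -9.1584 9.0885]
tr(P') = 31.6351


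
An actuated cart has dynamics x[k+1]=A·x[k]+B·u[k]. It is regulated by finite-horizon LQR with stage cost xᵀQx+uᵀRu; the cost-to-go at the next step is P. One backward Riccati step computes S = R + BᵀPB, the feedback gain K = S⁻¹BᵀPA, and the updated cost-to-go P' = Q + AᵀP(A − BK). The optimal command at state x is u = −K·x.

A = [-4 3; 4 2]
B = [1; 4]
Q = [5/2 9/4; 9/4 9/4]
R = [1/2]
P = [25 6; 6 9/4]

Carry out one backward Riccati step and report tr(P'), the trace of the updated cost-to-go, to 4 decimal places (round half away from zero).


99.7272

BᵀP = [49.0000 15.0000]
S = R + BᵀPB = [1/2] + [109.0000] = [109.5000]
BᵀPA = [-136.0000 177.0000]
K = S⁻¹·BᵀPA = [-1.2420 1.6164]
A−BK = [-2.7580 1.3836; 8.9680 -4.4658]
AᵀP(A−BK) = [75.0868 -38.1644; -38.1644 19.8904]
P' = Q + AᵀP(A−BK) = [77.5868 -35.9144; -35.9144 22.1404]
tr(P') = 99.7272


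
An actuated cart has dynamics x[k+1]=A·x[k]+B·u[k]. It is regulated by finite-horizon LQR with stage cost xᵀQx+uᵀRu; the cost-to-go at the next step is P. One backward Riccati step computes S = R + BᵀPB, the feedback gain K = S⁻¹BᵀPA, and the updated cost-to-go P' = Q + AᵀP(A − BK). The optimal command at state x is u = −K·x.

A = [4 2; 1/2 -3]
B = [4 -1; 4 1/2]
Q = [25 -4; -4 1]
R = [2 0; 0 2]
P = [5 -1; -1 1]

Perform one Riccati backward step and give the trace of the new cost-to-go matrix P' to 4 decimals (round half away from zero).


44.4367

BᵀP = [16.0000 0.0000; -5.5000 1.5000]
S = R + BᵀPB = [2 0; 0 2] + [64.0000 -16.0000; -16.0000 6.2500] = [66.0000 -16.0000; -16.0000 8.2500]
BᵀPA = [64.0000 32.0000; -21.2500 -15.5000]
K = S⁻¹·BᵀPA = [0.6516 0.0555; -1.3120 -1.7712]
A−BK = [0.0815 0.0069; -1.4506 -2.3362]
AᵀP(A−BK) = [6.6655 8.3120; 8.3120 11.7712]
P' = Q + AᵀP(A−BK) = [31.6655 4.3120; 4.3120 12.7712]
tr(P') = 44.4367


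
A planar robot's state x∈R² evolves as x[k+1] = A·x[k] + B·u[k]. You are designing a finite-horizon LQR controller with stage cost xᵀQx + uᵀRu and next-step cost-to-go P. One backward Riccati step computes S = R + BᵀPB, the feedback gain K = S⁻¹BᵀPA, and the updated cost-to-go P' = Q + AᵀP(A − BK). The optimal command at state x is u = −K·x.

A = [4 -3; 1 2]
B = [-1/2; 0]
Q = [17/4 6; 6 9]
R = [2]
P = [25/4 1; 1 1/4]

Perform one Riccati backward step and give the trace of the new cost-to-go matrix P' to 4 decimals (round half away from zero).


99.6228

BᵀP = [-3.1250 -0.5000]
S = R + BᵀPB = [2] + [1.5625] = [3.5625]
BᵀPA = [-13.0000 8.3750]
K = S⁻¹·BᵀPA = [-3.6491 2.3509]
A−BK = [2.1754 -1.8246; 1.0000 2.0000]
AᵀP(A−BK) = [60.8114 -38.9386; -38.9386 25.5614]
P' = Q + AᵀP(A−BK) = [65.0614 -32.9386; -32.9386 34.5614]
tr(P') = 99.6228


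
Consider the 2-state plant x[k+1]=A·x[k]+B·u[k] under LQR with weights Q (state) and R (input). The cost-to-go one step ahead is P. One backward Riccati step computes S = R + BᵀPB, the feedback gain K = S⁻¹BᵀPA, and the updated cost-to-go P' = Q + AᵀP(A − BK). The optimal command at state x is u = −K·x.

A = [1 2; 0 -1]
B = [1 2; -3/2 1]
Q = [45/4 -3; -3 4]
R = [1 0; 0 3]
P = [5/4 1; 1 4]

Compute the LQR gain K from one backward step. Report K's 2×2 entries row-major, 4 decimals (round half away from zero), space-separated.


0.1499 0.7617 0.2703 0.3243

BᵀP = [-0.2500 -5.0000; 3.5000 6.0000]
S = R + BᵀPB = [1 0; 0 3] + [7.2500 -5.5000; -5.5000 13.0000] = [8.2500 -5.5000; -5.5000 16.0000]
BᵀPA = [-0.2500 4.5000; 3.5000 1.0000]
K = S⁻¹·BᵀPA = [0.1499 0.7617; 0.2703 0.3243]
A−BK = [0.3096 0.5897; -0.0455 -0.1818]
AᵀP(A−BK) = [0.3415 0.5553; 0.5553 1.2482]
P' = Q + AᵀP(A−BK) = [11.5915 -2.4447; -2.4447 5.2482]
tr(P') = 16.8397


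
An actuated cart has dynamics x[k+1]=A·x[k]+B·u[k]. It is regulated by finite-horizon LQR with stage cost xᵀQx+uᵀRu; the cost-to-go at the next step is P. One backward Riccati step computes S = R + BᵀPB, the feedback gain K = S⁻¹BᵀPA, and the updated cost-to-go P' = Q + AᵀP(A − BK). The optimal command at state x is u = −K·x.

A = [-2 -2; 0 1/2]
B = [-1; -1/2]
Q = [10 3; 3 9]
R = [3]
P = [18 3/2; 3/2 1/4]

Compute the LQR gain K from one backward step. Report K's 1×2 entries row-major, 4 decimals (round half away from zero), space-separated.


BᵀP = [-18.7500 -1.6250]
S = R + BᵀPB = [3] + [19.5625] = [22.5625]
BᵀPA = [37.5000 36.6875]
K = S⁻¹·BᵀPA = [1.6620 1.6260]
A−BK = [-0.3380 -0.3740; 0.8310 1.3130]
AᵀP(A−BK) = [9.6731 9.5235; 9.5235 9.4072]
P' = Q + AᵀP(A−BK) = [19.6731 12.5235; 12.5235 18.4072]
tr(P') = 38.0803

1.6620 1.6260


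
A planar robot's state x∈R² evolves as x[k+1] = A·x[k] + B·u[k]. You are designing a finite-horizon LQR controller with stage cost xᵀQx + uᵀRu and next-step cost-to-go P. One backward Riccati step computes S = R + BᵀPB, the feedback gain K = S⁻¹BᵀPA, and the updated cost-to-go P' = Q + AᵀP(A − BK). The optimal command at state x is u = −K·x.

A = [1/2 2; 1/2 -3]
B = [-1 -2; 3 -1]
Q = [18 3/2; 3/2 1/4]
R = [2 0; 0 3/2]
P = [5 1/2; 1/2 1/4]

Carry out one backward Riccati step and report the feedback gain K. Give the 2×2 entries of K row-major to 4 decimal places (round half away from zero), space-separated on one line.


0.0103 -0.6574 -0.2503 -0.5395

BᵀP = [-3.5000 0.2500; -10.5000 -1.2500]
S = R + BᵀPB = [2 0; 0 3/2] + [4.2500 6.7500; 6.7500 22.2500] = [6.2500 6.7500; 6.7500 23.7500]
BᵀPA = [-1.6250 -7.7500; -5.8750 -17.2500]
K = S⁻¹·BᵀPA = [0.0103 -0.6574; -0.2503 -0.5395]
A−BK = [0.0097 0.2637; 0.2187 -1.5674]
AᵀP(A−BK) = [0.1087 0.1373; 0.1373 1.8493]
P' = Q + AᵀP(A−BK) = [18.1087 1.6373; 1.6373 2.0993]
tr(P') = 20.2081


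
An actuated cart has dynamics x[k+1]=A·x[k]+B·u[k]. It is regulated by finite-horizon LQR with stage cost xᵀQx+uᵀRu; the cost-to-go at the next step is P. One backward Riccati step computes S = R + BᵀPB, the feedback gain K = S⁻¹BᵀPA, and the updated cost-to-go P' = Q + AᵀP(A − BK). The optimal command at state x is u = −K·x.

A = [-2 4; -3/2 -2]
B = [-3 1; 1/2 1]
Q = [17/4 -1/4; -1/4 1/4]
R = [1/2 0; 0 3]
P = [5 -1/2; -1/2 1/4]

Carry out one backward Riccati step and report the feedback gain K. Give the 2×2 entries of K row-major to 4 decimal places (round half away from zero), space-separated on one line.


0.5524 -1.3740 -0.1515 -0.0305

BᵀP = [-15.2500 1.6250; 4.5000 -0.2500]
S = R + BᵀPB = [1/2 0; 0 3] + [46.5625 -13.6250; -13.6250 4.2500] = [47.0625 -13.6250; -13.6250 7.2500]
BᵀPA = [28.0625 -64.2500; -8.6250 18.5000]
K = S⁻¹·BᵀPA = [0.5524 -1.3740; -0.1515 -0.0305]
A−BK = [-0.1912 -0.0916; -1.6247 -1.2824]
AᵀP(A−BK) = [0.7535 0.0458; 0.0458 1.2824]
P' = Q + AᵀP(A−BK) = [5.0035 -0.2042; -0.2042 1.5324]
tr(P') = 6.5360


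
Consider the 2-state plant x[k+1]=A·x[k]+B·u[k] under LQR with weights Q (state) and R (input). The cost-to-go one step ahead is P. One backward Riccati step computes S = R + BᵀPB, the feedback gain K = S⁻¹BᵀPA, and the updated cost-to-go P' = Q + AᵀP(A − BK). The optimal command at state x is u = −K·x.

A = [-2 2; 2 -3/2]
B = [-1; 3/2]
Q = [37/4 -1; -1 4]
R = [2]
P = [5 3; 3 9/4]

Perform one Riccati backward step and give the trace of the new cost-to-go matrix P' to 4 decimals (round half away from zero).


BᵀP = [-0.5000 0.3750]
S = R + BᵀPB = [2] + [1.0625] = [3.0625]
BᵀPA = [1.7500 -1.5625]
K = S⁻¹·BᵀPA = [0.5714 -0.5102]
A−BK = [-1.4286 1.4898; 1.1429 -0.7347]
AᵀP(A−BK) = [4.0000 -4.8571; -4.8571 6.2653]
P' = Q + AᵀP(A−BK) = [13.2500 -5.8571; -5.8571 10.2653]
tr(P') = 23.5153

23.5153


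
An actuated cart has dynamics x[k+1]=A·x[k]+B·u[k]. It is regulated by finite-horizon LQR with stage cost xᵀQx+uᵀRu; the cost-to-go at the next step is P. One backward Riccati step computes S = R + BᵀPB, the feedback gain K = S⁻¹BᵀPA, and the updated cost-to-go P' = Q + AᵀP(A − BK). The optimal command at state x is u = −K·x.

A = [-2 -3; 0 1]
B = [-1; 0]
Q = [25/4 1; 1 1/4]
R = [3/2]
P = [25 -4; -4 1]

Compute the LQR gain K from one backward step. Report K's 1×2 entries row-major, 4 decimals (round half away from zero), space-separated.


BᵀP = [-25.0000 4.0000]
S = R + BᵀPB = [3/2] + [25.0000] = [26.5000]
BᵀPA = [50.0000 79.0000]
K = S⁻¹·BᵀPA = [1.8868 2.9811]
A−BK = [-0.1132 -0.0189; 0.0000 1.0000]
AᵀP(A−BK) = [5.6604 8.9434; 8.9434 14.4906]
P' = Q + AᵀP(A−BK) = [11.9104 9.9434; 9.9434 14.7406]
tr(P') = 26.6509

1.8868 2.9811


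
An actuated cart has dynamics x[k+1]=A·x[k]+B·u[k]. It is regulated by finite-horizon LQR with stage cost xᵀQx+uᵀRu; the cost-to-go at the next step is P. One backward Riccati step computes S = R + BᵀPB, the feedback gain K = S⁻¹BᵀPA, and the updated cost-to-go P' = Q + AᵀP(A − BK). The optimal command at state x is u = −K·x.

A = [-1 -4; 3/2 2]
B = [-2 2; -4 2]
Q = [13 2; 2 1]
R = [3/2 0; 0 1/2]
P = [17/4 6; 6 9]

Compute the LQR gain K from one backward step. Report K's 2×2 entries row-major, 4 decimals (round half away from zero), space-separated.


BᵀP = [-32.5000 -48.0000; 20.5000 30.0000]
S = R + BᵀPB = [3/2 0; 0 1/2] + [257.0000 -161.0000; -161.0000 101.0000] = [258.5000 -161.0000; -161.0000 101.5000]
BᵀPA = [-39.5000 34.0000; 24.5000 -22.0000]
K = S⁻¹·BᵀPA = [-0.2044 -0.2873; -0.0829 -0.6725]
A−BK = [-1.2431 -3.2297; 0.8481 2.1957]
AᵀP(A−BK) = [0.4558 1.1271; 1.1271 2.9740]
P' = Q + AᵀP(A−BK) = [13.4558 3.1271; 3.1271 3.9740]
tr(P') = 17.4298

-0.2044 -0.2873 -0.0829 -0.6725


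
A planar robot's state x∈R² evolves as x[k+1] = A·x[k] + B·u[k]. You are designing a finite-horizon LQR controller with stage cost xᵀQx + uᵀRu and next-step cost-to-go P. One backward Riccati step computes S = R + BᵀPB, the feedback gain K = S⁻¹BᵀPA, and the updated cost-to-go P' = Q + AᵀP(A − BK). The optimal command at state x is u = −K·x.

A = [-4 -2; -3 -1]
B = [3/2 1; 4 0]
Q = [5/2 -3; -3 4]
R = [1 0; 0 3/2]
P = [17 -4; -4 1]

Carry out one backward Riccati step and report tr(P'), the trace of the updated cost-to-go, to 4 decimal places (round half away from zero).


20.8305

BᵀP = [9.5000 -2.0000; 17.0000 -4.0000]
S = R + BᵀPB = [1 0; 0 3/2] + [6.2500 9.5000; 9.5000 17.0000] = [7.2500 9.5000; 9.5000 18.5000]
BᵀPA = [-32.0000 -17.0000; -56.0000 -30.0000]
K = S⁻¹·BᵀPA = [-1.3675 -0.6724; -2.3248 -1.2764]
A−BK = [0.3761 0.2849; 2.4701 1.6895]
AᵀP(A−BK) = [11.0513 6.0085; 6.0085 3.2792]
P' = Q + AᵀP(A−BK) = [13.5513 3.0085; 3.0085 7.2792]
tr(P') = 20.8305


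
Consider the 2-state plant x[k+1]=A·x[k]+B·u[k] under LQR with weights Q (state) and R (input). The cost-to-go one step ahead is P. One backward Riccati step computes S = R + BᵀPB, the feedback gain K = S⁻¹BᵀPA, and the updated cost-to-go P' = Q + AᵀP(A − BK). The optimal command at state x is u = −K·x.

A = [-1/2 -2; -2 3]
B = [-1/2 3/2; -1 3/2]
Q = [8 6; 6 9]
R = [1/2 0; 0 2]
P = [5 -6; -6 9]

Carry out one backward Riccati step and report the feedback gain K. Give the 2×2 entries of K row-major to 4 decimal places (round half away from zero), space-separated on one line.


BᵀP = [3.5000 -6.0000; -1.5000 4.5000]
S = R + BᵀPB = [1/2 0; 0 2] + [4.2500 -3.7500; -3.7500 4.5000] = [4.7500 -3.7500; -3.7500 6.5000]
BᵀPA = [10.2500 -25.0000; -8.2500 16.5000]
K = S⁻¹·BᵀPA = [2.1227 -5.9851; -0.0446 -0.9145]
A−BK = [0.6283 -3.6208; 0.1896 -1.6134]
AᵀP(A−BK) = [3.1245 -10.1970; -10.1970 38.4610]
P' = Q + AᵀP(A−BK) = [11.1245 -4.1970; -4.1970 47.4610]
tr(P') = 58.5855

2.1227 -5.9851 -0.0446 -0.9145


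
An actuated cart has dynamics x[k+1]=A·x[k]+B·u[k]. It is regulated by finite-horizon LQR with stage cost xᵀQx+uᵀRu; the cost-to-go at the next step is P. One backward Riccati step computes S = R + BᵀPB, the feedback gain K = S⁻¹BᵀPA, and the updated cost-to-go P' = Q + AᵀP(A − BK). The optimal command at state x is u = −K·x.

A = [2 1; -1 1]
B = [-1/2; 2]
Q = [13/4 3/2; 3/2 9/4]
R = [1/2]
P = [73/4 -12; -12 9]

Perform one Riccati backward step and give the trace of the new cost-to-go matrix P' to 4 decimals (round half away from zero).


BᵀP = [-33.1250 24.0000]
S = R + BᵀPB = [1/2] + [64.5625] = [65.0625]
BᵀPA = [-90.2500 -9.1250]
K = S⁻¹·BᵀPA = [-1.3871 -0.1402]
A−BK = [1.3064 0.9299; 1.7743 1.2805]
AᵀP(A−BK) = [4.8117 2.8425; 2.8425 1.9702]
P' = Q + AᵀP(A−BK) = [8.0617 4.3425; 4.3425 4.2202]
tr(P') = 12.2819

12.2819


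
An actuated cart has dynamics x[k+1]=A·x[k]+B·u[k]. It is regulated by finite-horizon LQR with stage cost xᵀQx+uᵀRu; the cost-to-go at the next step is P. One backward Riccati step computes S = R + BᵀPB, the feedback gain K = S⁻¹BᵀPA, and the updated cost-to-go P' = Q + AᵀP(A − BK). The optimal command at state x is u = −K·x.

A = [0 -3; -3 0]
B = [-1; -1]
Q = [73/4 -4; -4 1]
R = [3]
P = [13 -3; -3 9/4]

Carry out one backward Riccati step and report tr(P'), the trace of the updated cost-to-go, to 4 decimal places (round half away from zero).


82.6173

BᵀP = [-10.0000 0.7500]
S = R + BᵀPB = [3] + [9.2500] = [12.2500]
BᵀPA = [-2.2500 30.0000]
K = S⁻¹·BᵀPA = [-0.1837 2.4490]
A−BK = [-0.1837 -0.5510; -3.1837 2.4490]
AᵀP(A−BK) = [19.8367 -21.4898; -21.4898 43.5306]
P' = Q + AᵀP(A−BK) = [38.0867 -25.4898; -25.4898 44.5306]
tr(P') = 82.6173


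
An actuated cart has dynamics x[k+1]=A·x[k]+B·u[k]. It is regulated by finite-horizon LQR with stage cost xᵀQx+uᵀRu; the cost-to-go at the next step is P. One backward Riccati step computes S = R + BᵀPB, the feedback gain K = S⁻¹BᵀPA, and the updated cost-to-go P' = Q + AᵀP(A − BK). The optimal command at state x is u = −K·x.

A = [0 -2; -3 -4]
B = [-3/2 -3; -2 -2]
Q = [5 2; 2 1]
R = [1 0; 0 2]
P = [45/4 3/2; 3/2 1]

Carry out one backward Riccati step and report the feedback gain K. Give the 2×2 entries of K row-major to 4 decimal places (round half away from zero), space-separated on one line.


BᵀP = [-19.8750 -4.2500; -36.7500 -6.5000]
S = R + BᵀPB = [1 0; 0 2] + [38.3125 68.1250; 68.1250 123.2500] = [39.3125 68.1250; 68.1250 125.2500]
BᵀPA = [12.7500 56.7500; 19.5000 99.5000]
K = S⁻¹·BᵀPA = [0.9492 1.1648; -0.3606 0.1608]
A−BK = [0.3420 0.2298; -1.8228 -1.3487]
AᵀP(A−BK) = [3.9293 3.0119; 3.0119 2.8917]
P' = Q + AᵀP(A−BK) = [8.9293 5.0119; 5.0119 3.8917]
tr(P') = 12.8210

0.9492 1.1648 -0.3606 0.1608


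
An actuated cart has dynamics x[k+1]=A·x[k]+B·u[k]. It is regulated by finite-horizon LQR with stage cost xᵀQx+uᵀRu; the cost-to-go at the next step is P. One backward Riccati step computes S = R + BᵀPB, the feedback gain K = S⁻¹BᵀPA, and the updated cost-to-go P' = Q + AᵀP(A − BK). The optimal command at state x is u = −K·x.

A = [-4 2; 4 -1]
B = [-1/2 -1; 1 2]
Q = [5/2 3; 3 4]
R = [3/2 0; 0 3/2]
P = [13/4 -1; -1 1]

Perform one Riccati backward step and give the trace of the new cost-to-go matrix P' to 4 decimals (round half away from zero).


22.3916

BᵀP = [-2.6250 1.5000; -5.2500 3.0000]
S = R + BᵀPB = [3/2 0; 0 3/2] + [2.8125 5.6250; 5.6250 11.2500] = [4.3125 5.6250; 5.6250 12.7500]
BᵀPA = [16.5000 -6.7500; 33.0000 -13.5000]
K = S⁻¹·BᵀPA = [1.0602 -0.4337; 2.1205 -0.8675]
A−BK = [-1.3494 0.9157; -1.3012 1.1687]
AᵀP(A−BK) = [12.5301 -6.2169; -6.2169 3.3614]
P' = Q + AᵀP(A−BK) = [15.0301 -3.2169; -3.2169 7.3614]
tr(P') = 22.3916


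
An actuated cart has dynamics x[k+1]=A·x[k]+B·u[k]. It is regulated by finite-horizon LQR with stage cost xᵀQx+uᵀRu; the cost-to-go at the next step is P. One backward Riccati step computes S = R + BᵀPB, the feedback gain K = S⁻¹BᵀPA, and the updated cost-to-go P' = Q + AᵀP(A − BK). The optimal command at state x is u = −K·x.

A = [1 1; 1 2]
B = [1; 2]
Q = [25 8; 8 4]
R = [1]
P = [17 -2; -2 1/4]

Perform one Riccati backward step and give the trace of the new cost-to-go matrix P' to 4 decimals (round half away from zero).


BᵀP = [13.0000 -1.5000]
S = R + BᵀPB = [1] + [10.0000] = [11.0000]
BᵀPA = [11.5000 10.0000]
K = S⁻¹·BᵀPA = [1.0455 0.9091]
A−BK = [-0.0455 0.0909; -1.0909 0.1818]
AᵀP(A−BK) = [1.2273 1.0455; 1.0455 0.9091]
P' = Q + AᵀP(A−BK) = [26.2273 9.0455; 9.0455 4.9091]
tr(P') = 31.1364

31.1364


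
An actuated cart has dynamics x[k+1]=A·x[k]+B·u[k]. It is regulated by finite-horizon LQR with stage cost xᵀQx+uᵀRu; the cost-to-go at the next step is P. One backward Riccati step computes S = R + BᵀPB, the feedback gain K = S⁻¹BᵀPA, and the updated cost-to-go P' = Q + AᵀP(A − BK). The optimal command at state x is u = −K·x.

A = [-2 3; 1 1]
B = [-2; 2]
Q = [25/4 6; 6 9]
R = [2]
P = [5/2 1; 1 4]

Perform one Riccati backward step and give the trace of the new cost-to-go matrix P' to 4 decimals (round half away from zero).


50.1000

BᵀP = [-3.0000 6.0000]
S = R + BᵀPB = [2] + [18.0000] = [20.0000]
BᵀPA = [12.0000 -3.0000]
K = S⁻¹·BᵀPA = [0.6000 -0.1500]
A−BK = [-0.8000 2.7000; -0.2000 1.3000]
AᵀP(A−BK) = [2.8000 -8.2000; -8.2000 32.0500]
P' = Q + AᵀP(A−BK) = [9.0500 -2.2000; -2.2000 41.0500]
tr(P') = 50.1000


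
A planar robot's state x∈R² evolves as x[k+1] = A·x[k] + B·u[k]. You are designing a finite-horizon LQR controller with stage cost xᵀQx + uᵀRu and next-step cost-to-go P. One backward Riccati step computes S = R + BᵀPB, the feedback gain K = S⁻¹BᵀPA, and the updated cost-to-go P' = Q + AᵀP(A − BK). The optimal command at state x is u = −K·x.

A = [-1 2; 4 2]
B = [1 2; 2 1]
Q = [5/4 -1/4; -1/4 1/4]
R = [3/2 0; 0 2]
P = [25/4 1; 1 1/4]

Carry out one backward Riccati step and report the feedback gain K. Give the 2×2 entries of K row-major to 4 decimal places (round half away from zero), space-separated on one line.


0.1436 0.5693 -0.2267 0.6801

BᵀP = [8.2500 1.5000; 13.5000 2.2500]
S = R + BᵀPB = [3/2 0; 0 2] + [11.2500 18.0000; 18.0000 29.2500] = [12.7500 18.0000; 18.0000 31.2500]
BᵀPA = [-2.2500 19.5000; -4.5000 31.5000]
K = S⁻¹·BᵀPA = [0.1436 0.5693; -0.2267 0.6801]
A−BK = [-0.6902 0.0705; 3.9395 0.1814]
AᵀP(A−BK) = [1.5529 -0.1587; -0.1587 1.4761]
P' = Q + AᵀP(A−BK) = [2.8029 -0.4087; -0.4087 1.7261]
tr(P') = 4.5290


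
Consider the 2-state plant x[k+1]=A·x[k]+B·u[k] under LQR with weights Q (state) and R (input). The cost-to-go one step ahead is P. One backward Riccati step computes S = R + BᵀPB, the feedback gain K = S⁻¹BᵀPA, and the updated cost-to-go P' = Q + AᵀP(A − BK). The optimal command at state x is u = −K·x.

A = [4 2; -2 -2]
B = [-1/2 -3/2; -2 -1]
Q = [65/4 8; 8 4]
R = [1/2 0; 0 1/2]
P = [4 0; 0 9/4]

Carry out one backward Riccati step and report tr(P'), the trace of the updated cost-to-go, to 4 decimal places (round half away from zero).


BᵀP = [-2.0000 -4.5000; -6.0000 -2.2500]
S = R + BᵀPB = [1/2 0; 0 1/2] + [10.0000 7.5000; 7.5000 11.2500] = [10.5000 7.5000; 7.5000 11.7500]
BᵀPA = [1.0000 5.0000; -19.5000 -7.5000]
K = S⁻¹·BᵀPA = [2.3538 1.7132; -3.1620 -1.7318]
A−BK = [0.4339 0.2588; -0.4544 -0.3054]
AᵀP(A−BK) = [8.9870 5.5158; 5.5158 3.4451]
P' = Q + AᵀP(A−BK) = [25.2370 13.5158; 13.5158 7.4451]
tr(P') = 32.6820

32.6820


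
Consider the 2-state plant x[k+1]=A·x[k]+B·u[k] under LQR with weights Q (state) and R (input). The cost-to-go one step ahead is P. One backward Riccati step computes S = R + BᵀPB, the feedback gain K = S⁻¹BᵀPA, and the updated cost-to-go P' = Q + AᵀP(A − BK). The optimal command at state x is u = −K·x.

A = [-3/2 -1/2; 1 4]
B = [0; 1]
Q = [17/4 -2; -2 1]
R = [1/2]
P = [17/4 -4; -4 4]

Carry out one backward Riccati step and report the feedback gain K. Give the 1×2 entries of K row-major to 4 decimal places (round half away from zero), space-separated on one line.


2.2222 4.0000

BᵀP = [-4.0000 4.0000]
S = R + BᵀPB = [1/2] + [4.0000] = [4.5000]
BᵀPA = [10.0000 18.0000]
K = S⁻¹·BᵀPA = [2.2222 4.0000]
A−BK = [-1.5000 -0.5000; -1.2222 0.0000]
AᵀP(A−BK) = [3.3403 5.1875; 5.1875 9.0625]
P' = Q + AᵀP(A−BK) = [7.5903 3.1875; 3.1875 10.0625]
tr(P') = 17.6528


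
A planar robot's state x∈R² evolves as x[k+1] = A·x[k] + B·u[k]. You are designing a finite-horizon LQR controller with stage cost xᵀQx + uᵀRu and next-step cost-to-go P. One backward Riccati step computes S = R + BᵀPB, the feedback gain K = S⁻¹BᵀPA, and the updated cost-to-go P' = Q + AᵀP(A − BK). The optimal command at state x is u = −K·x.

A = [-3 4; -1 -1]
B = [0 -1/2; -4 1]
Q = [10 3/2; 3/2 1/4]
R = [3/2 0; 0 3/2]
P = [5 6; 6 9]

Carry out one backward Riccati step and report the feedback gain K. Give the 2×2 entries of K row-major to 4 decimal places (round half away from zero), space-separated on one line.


0.8633 -0.5871 0.7338 -1.0590

BᵀP = [-24.0000 -36.0000; 3.5000 6.0000]
S = R + BᵀPB = [3/2 0; 0 3/2] + [144.0000 -24.0000; -24.0000 4.2500] = [145.5000 -24.0000; -24.0000 5.7500]
BᵀPA = [108.0000 -60.0000; -16.5000 8.0000]
K = S⁻¹·BᵀPA = [0.8633 -0.5871; 0.7338 -1.0590]
A−BK = [-2.6331 3.4705; 1.7194 -2.2892]
AᵀP(A−BK) = [8.8705 -11.0719; -11.0719 14.2489]
P' = Q + AᵀP(A−BK) = [18.8705 -9.5719; -9.5719 14.4989]
tr(P') = 33.3694


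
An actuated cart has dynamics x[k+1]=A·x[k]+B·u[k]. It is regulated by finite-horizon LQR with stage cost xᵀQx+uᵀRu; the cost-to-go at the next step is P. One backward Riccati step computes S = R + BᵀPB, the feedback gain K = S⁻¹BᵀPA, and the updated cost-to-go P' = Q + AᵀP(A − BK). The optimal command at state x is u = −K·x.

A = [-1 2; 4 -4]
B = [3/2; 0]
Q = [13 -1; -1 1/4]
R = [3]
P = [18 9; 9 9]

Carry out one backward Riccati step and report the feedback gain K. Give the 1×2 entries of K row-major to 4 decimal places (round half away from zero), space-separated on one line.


BᵀP = [27.0000 13.5000]
S = R + BᵀPB = [3] + [40.5000] = [43.5000]
BᵀPA = [27.0000 0.0000]
K = S⁻¹·BᵀPA = [0.6207 0.0000]
A−BK = [-1.9310 2.0000; 4.0000 -4.0000]
AᵀP(A−BK) = [73.2414 -72.0000; -72.0000 72.0000]
P' = Q + AᵀP(A−BK) = [86.2414 -73.0000; -73.0000 72.2500]
tr(P') = 158.4914

0.6207 0.0000


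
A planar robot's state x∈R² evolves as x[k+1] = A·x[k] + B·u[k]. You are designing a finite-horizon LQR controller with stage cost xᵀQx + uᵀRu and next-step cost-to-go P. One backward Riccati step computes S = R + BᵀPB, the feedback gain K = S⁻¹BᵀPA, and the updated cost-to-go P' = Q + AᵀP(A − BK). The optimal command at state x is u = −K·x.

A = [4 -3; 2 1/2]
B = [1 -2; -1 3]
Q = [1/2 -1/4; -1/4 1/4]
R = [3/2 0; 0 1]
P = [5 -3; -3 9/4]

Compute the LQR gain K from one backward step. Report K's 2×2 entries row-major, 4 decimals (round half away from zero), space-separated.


BᵀP = [8.0000 -5.2500; -19.0000 12.7500]
S = R + BᵀPB = [3/2 0; 0 1] + [13.2500 -31.7500; -31.7500 76.2500] = [14.7500 -31.7500; -31.7500 77.2500]
BᵀPA = [21.5000 -26.6250; -50.5000 63.3750]
K = S⁻¹·BᵀPA = [0.4377 -0.3397; -0.4738 0.6808]
A−BK = [2.6147 -1.2988; 3.8592 -1.8820]
AᵀP(A−BK) = [7.6613 -4.0676; -4.0676 2.3742]
P' = Q + AᵀP(A−BK) = [8.1613 -4.3176; -4.3176 2.6242]
tr(P') = 10.7854

0.4377 -0.3397 -0.4738 0.6808


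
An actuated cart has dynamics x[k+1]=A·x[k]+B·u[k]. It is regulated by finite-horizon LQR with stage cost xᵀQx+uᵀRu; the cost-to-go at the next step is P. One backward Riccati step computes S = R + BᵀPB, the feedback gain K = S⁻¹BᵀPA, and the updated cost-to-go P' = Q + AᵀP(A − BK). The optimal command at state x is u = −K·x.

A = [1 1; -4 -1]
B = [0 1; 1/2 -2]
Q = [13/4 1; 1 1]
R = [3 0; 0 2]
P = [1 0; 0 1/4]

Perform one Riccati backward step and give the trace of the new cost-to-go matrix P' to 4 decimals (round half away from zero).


7.6551

BᵀP = [0.0000 0.1250; 1.0000 -0.5000]
S = R + BᵀPB = [3 0; 0 2] + [0.0625 -0.2500; -0.2500 2.0000] = [3.0625 -0.2500; -0.2500 4.0000]
BᵀPA = [-0.5000 -0.1250; 3.0000 1.5000]
K = S⁻¹·BᵀPA = [-0.1026 -0.0103; 0.7436 0.3744]
A−BK = [0.2564 0.6256; -2.4615 -0.2462]
AᵀP(A−BK) = [2.7179 0.8718; 0.8718 0.6872]
P' = Q + AᵀP(A−BK) = [5.9679 1.8718; 1.8718 1.6872]
tr(P') = 7.6551


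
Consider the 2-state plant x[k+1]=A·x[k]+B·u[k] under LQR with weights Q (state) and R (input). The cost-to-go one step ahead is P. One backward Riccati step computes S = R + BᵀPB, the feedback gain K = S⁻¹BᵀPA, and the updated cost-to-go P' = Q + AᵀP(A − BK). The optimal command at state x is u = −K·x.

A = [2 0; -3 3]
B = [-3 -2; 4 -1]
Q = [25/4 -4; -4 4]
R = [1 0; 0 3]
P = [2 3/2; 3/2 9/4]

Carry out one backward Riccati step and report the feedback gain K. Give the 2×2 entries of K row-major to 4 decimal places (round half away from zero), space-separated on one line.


BᵀP = [0.0000 4.5000; -5.5000 -5.2500]
S = R + BᵀPB = [1 0; 0 3] + [18.0000 -4.5000; -4.5000 16.2500] = [19.0000 -4.5000; -4.5000 19.2500]
BᵀPA = [-13.5000 13.5000; 4.7500 -15.7500]
K = S⁻¹·BᵀPA = [-0.6903 0.5470; 0.0854 -0.6903]
A−BK = [0.0999 0.2605; -0.1534 0.1216]
AᵀP(A−BK) = [0.5253 -0.5861; -0.5861 1.9928]
P' = Q + AᵀP(A−BK) = [6.7753 -4.5861; -4.5861 5.9928]
tr(P') = 12.7681

-0.6903 0.5470 0.0854 -0.6903


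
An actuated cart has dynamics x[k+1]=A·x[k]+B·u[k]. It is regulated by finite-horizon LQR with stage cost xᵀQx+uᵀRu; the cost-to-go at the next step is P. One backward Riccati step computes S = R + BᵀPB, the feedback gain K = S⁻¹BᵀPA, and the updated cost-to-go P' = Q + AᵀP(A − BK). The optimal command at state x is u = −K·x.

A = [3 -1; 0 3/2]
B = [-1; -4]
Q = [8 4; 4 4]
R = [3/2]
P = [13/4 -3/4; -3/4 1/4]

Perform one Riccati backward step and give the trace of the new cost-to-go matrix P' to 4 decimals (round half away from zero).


47.1023

BᵀP = [-0.2500 -0.2500]
S = R + BᵀPB = [3/2] + [1.2500] = [2.7500]
BᵀPA = [-0.7500 -0.1250]
K = S⁻¹·BᵀPA = [-0.2727 -0.0455]
A−BK = [2.7273 -1.0455; -1.0909 1.3182]
AᵀP(A−BK) = [29.0455 -13.1591; -13.1591 6.0568]
P' = Q + AᵀP(A−BK) = [37.0455 -9.1591; -9.1591 10.0568]
tr(P') = 47.1023


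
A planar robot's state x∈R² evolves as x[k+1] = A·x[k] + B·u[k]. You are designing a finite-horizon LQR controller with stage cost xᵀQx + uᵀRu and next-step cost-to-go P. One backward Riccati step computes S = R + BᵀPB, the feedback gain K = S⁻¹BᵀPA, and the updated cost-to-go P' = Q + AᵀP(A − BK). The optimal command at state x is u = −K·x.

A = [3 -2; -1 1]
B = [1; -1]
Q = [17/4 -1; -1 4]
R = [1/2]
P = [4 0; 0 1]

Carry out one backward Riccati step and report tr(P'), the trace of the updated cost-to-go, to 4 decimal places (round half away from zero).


BᵀP = [4.0000 -1.0000]
S = R + BᵀPB = [1/2] + [5.0000] = [5.5000]
BᵀPA = [13.0000 -9.0000]
K = S⁻¹·BᵀPA = [2.3636 -1.6364]
A−BK = [0.6364 -0.3636; 1.3636 -0.6364]
AᵀP(A−BK) = [6.2727 -3.7273; -3.7273 2.2727]
P' = Q + AᵀP(A−BK) = [10.5227 -4.7273; -4.7273 6.2727]
tr(P') = 16.7955

16.7955


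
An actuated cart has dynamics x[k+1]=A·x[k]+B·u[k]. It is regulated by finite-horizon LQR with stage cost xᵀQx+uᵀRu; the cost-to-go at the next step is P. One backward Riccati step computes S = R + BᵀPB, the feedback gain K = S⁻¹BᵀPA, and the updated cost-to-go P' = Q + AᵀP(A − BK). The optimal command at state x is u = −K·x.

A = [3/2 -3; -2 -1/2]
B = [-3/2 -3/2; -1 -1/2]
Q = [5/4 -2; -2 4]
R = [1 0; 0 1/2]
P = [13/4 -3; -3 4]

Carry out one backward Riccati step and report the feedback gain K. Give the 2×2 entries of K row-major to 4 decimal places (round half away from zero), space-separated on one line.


BᵀP = [-1.8750 0.5000; -3.3750 2.5000]
S = R + BᵀPB = [1 0; 0 1/2] + [2.3125 2.5625; 2.5625 3.8125] = [3.3125 2.5625; 2.5625 4.3125]
BᵀPA = [-3.8125 5.3750; -10.0625 8.8750]
K = S⁻¹·BᵀPA = [1.2105 0.0567; -3.0526 2.0243]
A−BK = [-1.2632 0.1215; -2.3158 0.5688]
AᵀP(A−BK) = [15.2105 -5.7895; -5.7895 2.9798]
P' = Q + AᵀP(A−BK) = [16.4605 -7.7895; -7.7895 6.9798]
tr(P') = 23.4403

1.2105 0.0567 -3.0526 2.0243


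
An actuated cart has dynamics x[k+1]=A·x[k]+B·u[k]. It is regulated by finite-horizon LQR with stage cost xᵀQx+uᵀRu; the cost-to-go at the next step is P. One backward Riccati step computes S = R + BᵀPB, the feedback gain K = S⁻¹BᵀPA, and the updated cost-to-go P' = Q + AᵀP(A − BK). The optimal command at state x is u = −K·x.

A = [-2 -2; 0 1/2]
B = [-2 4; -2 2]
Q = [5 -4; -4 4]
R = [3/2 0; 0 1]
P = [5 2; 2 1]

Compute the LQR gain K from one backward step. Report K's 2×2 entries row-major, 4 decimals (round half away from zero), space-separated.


BᵀP = [-14.0000 -6.0000; 24.0000 10.0000]
S = R + BᵀPB = [3/2 0; 0 1] + [40.0000 -68.0000; -68.0000 116.0000] = [41.5000 -68.0000; -68.0000 117.0000]
BᵀPA = [28.0000 25.0000; -48.0000 -43.0000]
K = S⁻¹·BᵀPA = [0.0518 0.0043; -0.3801 -0.3650]
A−BK = [-0.3758 -0.5313; 0.8639 1.2387]
AᵀP(A−BK) = [0.3024 0.3585; 0.3585 0.4465]
P' = Q + AᵀP(A−BK) = [5.3024 -3.6415; -3.6415 4.4465]
tr(P') = 9.7489

0.0518 0.0043 -0.3801 -0.3650


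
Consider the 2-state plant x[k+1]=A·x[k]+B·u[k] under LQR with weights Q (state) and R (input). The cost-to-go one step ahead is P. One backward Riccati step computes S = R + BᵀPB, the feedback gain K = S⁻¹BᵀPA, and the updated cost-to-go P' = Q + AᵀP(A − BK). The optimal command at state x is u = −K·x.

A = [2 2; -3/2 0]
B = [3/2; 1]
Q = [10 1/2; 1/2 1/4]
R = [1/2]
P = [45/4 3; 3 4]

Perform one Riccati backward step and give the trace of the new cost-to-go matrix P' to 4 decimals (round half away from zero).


31.7572

BᵀP = [19.8750 8.5000]
S = R + BᵀPB = [1/2] + [38.3125] = [38.8125]
BᵀPA = [27.0000 39.7500]
K = S⁻¹·BᵀPA = [0.6957 1.0242]
A−BK = [0.9565 0.4638; -2.1957 -1.0242]
AᵀP(A−BK) = [17.2174 8.3478; 8.3478 4.2899]
P' = Q + AᵀP(A−BK) = [27.2174 8.8478; 8.8478 4.5399]
tr(P') = 31.7572


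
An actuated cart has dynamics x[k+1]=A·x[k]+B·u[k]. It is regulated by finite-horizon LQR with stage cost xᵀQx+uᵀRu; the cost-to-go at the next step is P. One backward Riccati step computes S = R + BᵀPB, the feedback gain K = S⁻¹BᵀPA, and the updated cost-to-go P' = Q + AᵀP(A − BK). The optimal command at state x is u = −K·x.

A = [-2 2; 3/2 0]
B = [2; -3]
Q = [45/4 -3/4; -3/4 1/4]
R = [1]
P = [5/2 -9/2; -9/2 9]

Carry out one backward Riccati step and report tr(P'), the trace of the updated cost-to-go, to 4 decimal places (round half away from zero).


BᵀP = [18.5000 -36.0000]
S = R + BᵀPB = [1] + [145.0000] = [146.0000]
BᵀPA = [-91.0000 37.0000]
K = S⁻¹·BᵀPA = [-0.6233 0.2534]
A−BK = [-0.7534 1.4932; -0.3699 0.7603]
AᵀP(A−BK) = [0.5308 -0.4384; -0.4384 0.6233]
P' = Q + AᵀP(A−BK) = [11.7808 -1.1884; -1.1884 0.8733]
tr(P') = 12.6541

12.6541


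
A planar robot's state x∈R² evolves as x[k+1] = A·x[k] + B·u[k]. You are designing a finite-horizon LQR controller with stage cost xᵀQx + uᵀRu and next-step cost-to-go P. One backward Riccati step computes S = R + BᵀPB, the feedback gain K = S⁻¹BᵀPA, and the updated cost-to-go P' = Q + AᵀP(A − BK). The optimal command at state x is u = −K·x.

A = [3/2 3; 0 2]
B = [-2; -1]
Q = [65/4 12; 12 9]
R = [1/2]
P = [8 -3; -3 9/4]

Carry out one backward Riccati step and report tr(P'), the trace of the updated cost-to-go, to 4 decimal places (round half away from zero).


BᵀP = [-13.0000 3.7500]
S = R + BᵀPB = [1/2] + [22.2500] = [22.7500]
BᵀPA = [-19.5000 -31.5000]
K = S⁻¹·BᵀPA = [-0.8571 -1.3846]
A−BK = [-0.2143 0.2308; -0.8571 0.6154]
AᵀP(A−BK) = [1.2857 0.0000; 0.0000 1.3846]
P' = Q + AᵀP(A−BK) = [17.5357 12.0000; 12.0000 10.3846]
tr(P') = 27.9203

27.9203


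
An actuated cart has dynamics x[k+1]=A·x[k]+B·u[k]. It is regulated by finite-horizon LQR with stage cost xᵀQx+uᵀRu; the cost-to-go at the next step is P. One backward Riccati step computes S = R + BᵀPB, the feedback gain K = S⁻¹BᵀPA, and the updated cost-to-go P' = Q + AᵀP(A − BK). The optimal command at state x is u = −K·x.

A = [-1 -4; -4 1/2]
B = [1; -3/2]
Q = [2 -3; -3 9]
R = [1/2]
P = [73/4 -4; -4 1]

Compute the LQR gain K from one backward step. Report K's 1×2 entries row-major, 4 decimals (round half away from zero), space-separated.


-0.0682 -3.0227

BᵀP = [24.2500 -5.5000]
S = R + BᵀPB = [1/2] + [32.5000] = [33.0000]
BᵀPA = [-2.2500 -99.7500]
K = S⁻¹·BᵀPA = [-0.0682 -3.0227]
A−BK = [-0.9318 -0.9773; -4.1023 -4.0341]
AᵀP(A−BK) = [2.0966 2.1989; 2.1989 6.7330]
P' = Q + AᵀP(A−BK) = [4.0966 -0.8011; -0.8011 15.7330]
tr(P') = 19.8295


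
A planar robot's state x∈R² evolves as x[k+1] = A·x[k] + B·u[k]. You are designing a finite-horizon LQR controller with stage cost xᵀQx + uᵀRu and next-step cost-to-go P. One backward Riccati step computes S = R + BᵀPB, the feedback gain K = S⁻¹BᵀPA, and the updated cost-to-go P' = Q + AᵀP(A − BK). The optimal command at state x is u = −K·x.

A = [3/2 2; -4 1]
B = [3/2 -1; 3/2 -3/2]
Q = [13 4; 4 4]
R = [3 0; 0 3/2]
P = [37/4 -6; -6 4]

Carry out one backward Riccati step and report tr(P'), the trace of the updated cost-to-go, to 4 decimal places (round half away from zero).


118.3645

BᵀP = [4.8750 -3.0000; -0.2500 0.0000]
S = R + BᵀPB = [3 0; 0 3/2] + [2.8125 -0.3750; -0.3750 0.2500] = [5.8125 -0.3750; -0.3750 1.7500]
BᵀPA = [19.3125 6.7500; -0.3750 -0.5000]
K = S⁻¹·BᵀPA = [3.3551 1.1589; 0.5047 -0.0374]
A−BK = [-3.0280 0.2243; -8.2757 -0.7944]
AᵀP(A−BK) = [92.2056 28.3551; 28.3551 9.1589]
P' = Q + AᵀP(A−BK) = [105.2056 32.3551; 32.3551 13.1589]
tr(P') = 118.3645


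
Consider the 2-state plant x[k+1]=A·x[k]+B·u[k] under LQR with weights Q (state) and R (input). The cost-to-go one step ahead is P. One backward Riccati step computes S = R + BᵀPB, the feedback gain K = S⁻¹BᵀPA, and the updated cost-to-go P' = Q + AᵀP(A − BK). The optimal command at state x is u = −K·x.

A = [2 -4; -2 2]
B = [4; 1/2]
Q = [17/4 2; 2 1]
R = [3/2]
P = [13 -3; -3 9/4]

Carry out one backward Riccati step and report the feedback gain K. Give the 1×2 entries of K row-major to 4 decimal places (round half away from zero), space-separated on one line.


BᵀP = [50.5000 -10.8750]
S = R + BᵀPB = [3/2] + [196.5625] = [198.0625]
BᵀPA = [122.7500 -223.7500]
K = S⁻¹·BᵀPA = [0.6198 -1.1297]
A−BK = [-0.4790 0.5188; -2.3099 2.5648]
AᵀP(A−BK) = [8.9252 -10.3301; -10.3301 12.2310]
P' = Q + AᵀP(A−BK) = [13.1752 -8.3301; -8.3301 13.2310]
tr(P') = 26.4062

0.6198 -1.1297
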